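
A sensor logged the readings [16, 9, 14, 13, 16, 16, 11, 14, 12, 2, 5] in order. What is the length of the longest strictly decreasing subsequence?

5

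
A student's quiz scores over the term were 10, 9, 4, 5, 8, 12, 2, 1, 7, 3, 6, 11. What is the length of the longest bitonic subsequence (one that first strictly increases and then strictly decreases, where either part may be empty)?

inc[i] = longest strictly increasing subsequence ending at i; dec[i] = longest strictly decreasing subsequence starting at i:
i:      1  2  3  4  5  6  7  8  9 10 11 12
a[i]:  10  9  4  5  8 12  2  1  7  3  6 11
inc:    1  1  1  2  3  4  1  1  3  2  3  4
dec:    5  4  3  3  3  3  2  1  2  1  1  1
Best peak at i=6 (value 12): inc=4, dec=3, length 4+3−1 = 6.

6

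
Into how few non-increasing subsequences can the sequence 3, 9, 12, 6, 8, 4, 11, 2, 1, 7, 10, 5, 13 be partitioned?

5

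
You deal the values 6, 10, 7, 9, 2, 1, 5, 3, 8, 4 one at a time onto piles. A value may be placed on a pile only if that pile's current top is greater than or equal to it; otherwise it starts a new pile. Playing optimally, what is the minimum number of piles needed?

3

Place each on the leftmost legal pile:
6 → new pile 1 (tops now [6])
10 → new pile 2 (tops now [6, 10])
7 → pile 2 (tops now [6, 7])
9 → new pile 3 (tops now [6, 7, 9])
2 → pile 1 (tops now [2, 7, 9])
1 → pile 1 (tops now [1, 7, 9])
5 → pile 2 (tops now [1, 5, 9])
3 → pile 2 (tops now [1, 3, 9])
8 → pile 3 (tops now [1, 3, 8])
4 → pile 3 (tops now [1, 3, 4])
Three piles.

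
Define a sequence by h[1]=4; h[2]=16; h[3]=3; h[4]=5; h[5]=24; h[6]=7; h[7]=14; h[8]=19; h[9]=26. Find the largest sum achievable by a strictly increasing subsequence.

75

Let S[i] be the best sum of a strictly increasing subsequence ending at i:
i:      1  2  3  4  5  6  7  8  9
h[i]:   4 16  3  5 24  7 14 19 26
S:      4 20  3  9 44 16 30 49 75
Maximum is 75 (e.g. 4 + 5 + 7 + 14 + 19 + 26).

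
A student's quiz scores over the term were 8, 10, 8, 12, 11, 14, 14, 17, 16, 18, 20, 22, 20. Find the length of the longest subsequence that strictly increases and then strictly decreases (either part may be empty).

inc[i] = longest strictly increasing subsequence ending at i; dec[i] = longest strictly decreasing subsequence starting at i:
i:      1  2  3  4  5  6  7  8  9 10 11 12 13
a[i]:   8 10  8 12 11 14 14 17 16 18 20 22 20
inc:    1  2  1  3  3  4  4  5  5  6  7  8  7
dec:    1  2  1  2  1  1  1  2  1  1  1  2  1
Best peak at i=12 (value 22): inc=8, dec=2, length 8+2−1 = 9.

9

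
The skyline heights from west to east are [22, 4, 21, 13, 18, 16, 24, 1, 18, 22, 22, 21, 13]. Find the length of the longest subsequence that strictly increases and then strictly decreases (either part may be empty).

inc[i] = longest strictly increasing subsequence ending at i; dec[i] = longest strictly decreasing subsequence starting at i:
i:      1  2  3  4  5  6  7  8  9 10 11 12 13
a[i]:  22  4 21 13 18 16 24  1 18 22 22 21 13
inc:    1  1  2  2  3  3  4  1  4  5  5  5  2
dec:    5  2  4  2  3  2  4  1  2  3  3  2  1
Best peak at i=7 (value 24): inc=4, dec=4, length 4+4−1 = 7.

7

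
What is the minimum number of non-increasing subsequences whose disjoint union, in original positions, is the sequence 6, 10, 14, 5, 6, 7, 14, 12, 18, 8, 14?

5

Place each on the leftmost legal pile:
6 → new pile 1 (tops now [6])
10 → new pile 2 (tops now [6, 10])
14 → new pile 3 (tops now [6, 10, 14])
5 → pile 1 (tops now [5, 10, 14])
6 → pile 2 (tops now [5, 6, 14])
7 → pile 3 (tops now [5, 6, 7])
14 → new pile 4 (tops now [5, 6, 7, 14])
12 → pile 4 (tops now [5, 6, 7, 12])
18 → new pile 5 (tops now [5, 6, 7, 12, 18])
8 → pile 4 (tops now [5, 6, 7, 8, 18])
14 → pile 5 (tops now [5, 6, 7, 8, 14])
Five piles.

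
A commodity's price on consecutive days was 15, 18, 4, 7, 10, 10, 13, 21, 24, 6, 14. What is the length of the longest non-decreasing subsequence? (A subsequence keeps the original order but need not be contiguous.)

7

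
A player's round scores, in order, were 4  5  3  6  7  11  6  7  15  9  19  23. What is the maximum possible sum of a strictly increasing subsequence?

90

Let S[i] be the best sum of a strictly increasing subsequence ending at i:
i:      1  2  3  4  5  6  7  8  9 10 11 12
a[i]:   4  5  3  6  7 11  6  7 15  9 19 23
S:      4  9  3 15 22 33 15 22 48 31 67 90
Maximum is 90 (e.g. 4 + 5 + 6 + 7 + 11 + 15 + 19 + 23).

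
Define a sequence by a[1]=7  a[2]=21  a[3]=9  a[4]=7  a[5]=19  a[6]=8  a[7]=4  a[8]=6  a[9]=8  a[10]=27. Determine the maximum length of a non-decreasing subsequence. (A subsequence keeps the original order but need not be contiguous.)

Track the smallest tail for each achievable length (allowing ties):
7 → extends → [7]
21 → extends → [7, 21]
9 → replaces 21 → [7, 9]
7 → replaces 9 → [7, 7]
19 → extends → [7, 7, 19]
8 → replaces 19 → [7, 7, 8]
4 → replaces 7 → [4, 7, 8]
6 → replaces 7 → [4, 6, 8]
8 → extends → [4, 6, 8, 8]
27 → extends → [4, 6, 8, 8, 27]
Five tails, so the longest non-decreasing subsequence has length 5 (e.g. 7, 7, 8, 8, 27).

5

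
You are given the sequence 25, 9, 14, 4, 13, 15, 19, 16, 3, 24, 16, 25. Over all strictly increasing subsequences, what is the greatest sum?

Let S[i] be the best sum of a strictly increasing subsequence ending at i:
i:       1   2   3   4   5   6   7   8   9  10  11  12
a[i]:   25   9  14   4  13  15  19  16   3  24  16  25
S:      25   9  23   4  22  38  57  54   3  81  54 106
Maximum is 106 (e.g. 9 + 14 + 15 + 19 + 24 + 25).

106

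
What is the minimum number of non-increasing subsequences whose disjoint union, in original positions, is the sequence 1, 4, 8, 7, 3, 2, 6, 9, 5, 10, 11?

6

The minimum number of non-increasing subsequences covering a sequence equals the length of its longest strictly increasing subsequence.
LIS length is 6 (e.g. 1, 4, 8, 9, 10, 11), so 6 piles are needed.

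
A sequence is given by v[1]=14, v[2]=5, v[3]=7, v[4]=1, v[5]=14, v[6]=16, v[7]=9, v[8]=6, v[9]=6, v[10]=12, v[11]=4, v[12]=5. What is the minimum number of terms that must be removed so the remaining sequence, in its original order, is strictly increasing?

8

Fewest deletions = n − (longest strictly increasing subsequence).
Patience tails:
14 → extends → [14]
5 → replaces 14 → [5]
7 → extends → [5, 7]
1 → replaces 5 → [1, 7]
14 → extends → [1, 7, 14]
16 → extends → [1, 7, 14, 16]
9 → replaces 14 → [1, 7, 9, 16]
6 → replaces 7 → [1, 6, 9, 16]
6 → already a tail → [1, 6, 9, 16]
12 → replaces 16 → [1, 6, 9, 12]
4 → replaces 6 → [1, 4, 9, 12]
5 → replaces 9 → [1, 4, 5, 12]
Longest strictly increasing subsequence has length 4, so deletions = 12 − 4 = 8.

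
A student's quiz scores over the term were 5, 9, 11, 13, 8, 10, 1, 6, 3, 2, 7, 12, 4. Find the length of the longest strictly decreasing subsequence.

5

Let dp[i] be the longest strictly decreasing subsequence ending at i:
i:      1  2  3  4  5  6  7  8  9 10 11 12 13
a[i]:   5  9 11 13  8 10  1  6  3  2  7 12  4
dp:     1  1  1  1  2  2  3  3  4  5  3  2  4
Maximum is 5.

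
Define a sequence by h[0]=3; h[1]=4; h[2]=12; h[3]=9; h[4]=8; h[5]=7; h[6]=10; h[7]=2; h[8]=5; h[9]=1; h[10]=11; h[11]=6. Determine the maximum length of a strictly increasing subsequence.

5

Track the smallest tail for each achievable length (strict):
3 → extends → [3]
4 → extends → [3, 4]
12 → extends → [3, 4, 12]
9 → replaces 12 → [3, 4, 9]
8 → replaces 9 → [3, 4, 8]
7 → replaces 8 → [3, 4, 7]
10 → extends → [3, 4, 7, 10]
2 → replaces 3 → [2, 4, 7, 10]
5 → replaces 7 → [2, 4, 5, 10]
1 → replaces 2 → [1, 4, 5, 10]
11 → extends → [1, 4, 5, 10, 11]
6 → replaces 10 → [1, 4, 5, 6, 11]
Five tails, so the longest strictly increasing subsequence has length 5 (e.g. 3, 4, 9, 10, 11).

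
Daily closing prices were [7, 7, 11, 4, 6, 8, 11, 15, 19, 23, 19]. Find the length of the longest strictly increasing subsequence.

7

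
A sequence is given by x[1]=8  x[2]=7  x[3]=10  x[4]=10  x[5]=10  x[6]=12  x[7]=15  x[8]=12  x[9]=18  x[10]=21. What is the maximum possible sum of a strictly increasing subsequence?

84

Let S[i] be the best sum of a strictly increasing subsequence ending at i:
i:      1  2  3  4  5  6  7  8  9 10
x[i]:   8  7 10 10 10 12 15 12 18 21
S:      8  7 18 18 18 30 45 30 63 84
Maximum is 84 (e.g. 8 + 10 + 12 + 15 + 18 + 21).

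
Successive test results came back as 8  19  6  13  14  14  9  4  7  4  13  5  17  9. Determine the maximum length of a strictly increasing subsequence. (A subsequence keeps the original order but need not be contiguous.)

Track the smallest tail for each achievable length (strict):
8 → extends → [8]
19 → extends → [8, 19]
6 → replaces 8 → [6, 19]
13 → replaces 19 → [6, 13]
14 → extends → [6, 13, 14]
14 → already a tail → [6, 13, 14]
9 → replaces 13 → [6, 9, 14]
4 → replaces 6 → [4, 9, 14]
7 → replaces 9 → [4, 7, 14]
4 → already a tail → [4, 7, 14]
13 → replaces 14 → [4, 7, 13]
5 → replaces 7 → [4, 5, 13]
17 → extends → [4, 5, 13, 17]
9 → replaces 13 → [4, 5, 9, 17]
Four tails, so the longest strictly increasing subsequence has length 4 (e.g. 8, 13, 14, 17).

4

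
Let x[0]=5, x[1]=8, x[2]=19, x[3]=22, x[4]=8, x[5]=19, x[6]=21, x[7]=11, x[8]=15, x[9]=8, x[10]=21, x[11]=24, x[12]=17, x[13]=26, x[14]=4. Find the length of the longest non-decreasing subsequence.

8

Track the smallest tail for each achievable length (allowing ties):
5 → extends → [5]
8 → extends → [5, 8]
19 → extends → [5, 8, 19]
22 → extends → [5, 8, 19, 22]
8 → replaces 19 → [5, 8, 8, 22]
19 → replaces 22 → [5, 8, 8, 19]
21 → extends → [5, 8, 8, 19, 21]
11 → replaces 19 → [5, 8, 8, 11, 21]
15 → replaces 21 → [5, 8, 8, 11, 15]
8 → replaces 11 → [5, 8, 8, 8, 15]
21 → extends → [5, 8, 8, 8, 15, 21]
24 → extends → [5, 8, 8, 8, 15, 21, 24]
17 → replaces 21 → [5, 8, 8, 8, 15, 17, 24]
26 → extends → [5, 8, 8, 8, 15, 17, 24, 26]
4 → replaces 5 → [4, 8, 8, 8, 15, 17, 24, 26]
Eight tails, so the longest non-decreasing subsequence has length 8 (e.g. 5, 8, 19, 19, 21, 21, 24, 26).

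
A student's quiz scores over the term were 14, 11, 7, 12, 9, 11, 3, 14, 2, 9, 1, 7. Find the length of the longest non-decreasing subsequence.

Let dp[i] be the length of the longest such subsequence ending at index i:
i:      1  2  3  4  5  6  7  8  9 10 11 12
a[i]:  14 11  7 12  9 11  3 14  2  9  1  7
dp:     1  1  1  2  2  3  1  4  1  3  1  2
Maximum dp value is 4.

4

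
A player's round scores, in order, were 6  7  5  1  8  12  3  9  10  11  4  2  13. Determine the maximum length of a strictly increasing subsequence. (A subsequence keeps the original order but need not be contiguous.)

7

Let dp[i] be the length of the longest such subsequence ending at index i:
i:      1  2  3  4  5  6  7  8  9 10 11 12 13
a[i]:   6  7  5  1  8 12  3  9 10 11  4  2 13
dp:     1  2  1  1  3  4  2  4  5  6  3  2  7
Maximum dp value is 7.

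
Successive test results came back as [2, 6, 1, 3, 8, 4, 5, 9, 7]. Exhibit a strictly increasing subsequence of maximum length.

Patience tails give the LIS length; then backtrack through the dp parents:
2 → extends → [2]
6 → extends → [2, 6]
1 → replaces 2 → [1, 6]
3 → replaces 6 → [1, 3]
8 → extends → [1, 3, 8]
4 → replaces 8 → [1, 3, 4]
5 → extends → [1, 3, 4, 5]
9 → extends → [1, 3, 4, 5, 9]
7 → replaces 9 → [1, 3, 4, 5, 7]
Length 5; one witness is 2, 3, 4, 5, 9.

2, 3, 4, 5, 9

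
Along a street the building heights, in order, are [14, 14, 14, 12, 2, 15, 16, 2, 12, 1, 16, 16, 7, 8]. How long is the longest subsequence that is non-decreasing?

7

Track the smallest tail for each achievable length (allowing ties):
14 → extends → [14]
14 → extends → [14, 14]
14 → extends → [14, 14, 14]
12 → replaces 14 → [12, 14, 14]
2 → replaces 12 → [2, 14, 14]
15 → extends → [2, 14, 14, 15]
16 → extends → [2, 14, 14, 15, 16]
2 → replaces 14 → [2, 2, 14, 15, 16]
12 → replaces 14 → [2, 2, 12, 15, 16]
1 → replaces 2 → [1, 2, 12, 15, 16]
16 → extends → [1, 2, 12, 15, 16, 16]
16 → extends → [1, 2, 12, 15, 16, 16, 16]
7 → replaces 12 → [1, 2, 7, 15, 16, 16, 16]
8 → replaces 15 → [1, 2, 7, 8, 16, 16, 16]
Seven tails, so the longest non-decreasing subsequence has length 7 (e.g. 14, 14, 14, 15, 16, 16, 16).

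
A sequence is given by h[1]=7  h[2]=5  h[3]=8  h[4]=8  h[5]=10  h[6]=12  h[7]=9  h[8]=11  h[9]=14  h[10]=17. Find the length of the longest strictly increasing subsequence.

6

Track the smallest tail for each achievable length (strict):
7 → extends → [7]
5 → replaces 7 → [5]
8 → extends → [5, 8]
8 → already a tail → [5, 8]
10 → extends → [5, 8, 10]
12 → extends → [5, 8, 10, 12]
9 → replaces 10 → [5, 8, 9, 12]
11 → replaces 12 → [5, 8, 9, 11]
14 → extends → [5, 8, 9, 11, 14]
17 → extends → [5, 8, 9, 11, 14, 17]
Six tails, so the longest strictly increasing subsequence has length 6 (e.g. 7, 8, 10, 12, 14, 17).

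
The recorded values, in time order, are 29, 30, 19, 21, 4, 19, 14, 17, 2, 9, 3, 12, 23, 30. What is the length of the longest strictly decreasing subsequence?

6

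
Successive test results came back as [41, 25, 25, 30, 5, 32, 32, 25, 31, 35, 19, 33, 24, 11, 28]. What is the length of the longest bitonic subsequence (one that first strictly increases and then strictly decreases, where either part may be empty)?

7

inc[i] = longest strictly increasing subsequence ending at i; dec[i] = longest strictly decreasing subsequence starting at i:
i:      1  2  3  4  5  6  7  8  9 10 11 12 13 14 15
a[i]:  41 25 25 30  5 32 32 25 31 35 19 33 24 11 28
inc:    1  1  1  2  1  3  3  2  3  4  2  4  3  2  4
dec:    5  3  3  4  1  4  4  3  3  4  2  3  2  1  1
Best peak at i=10 (value 35): inc=4, dec=4, length 4+4−1 = 7.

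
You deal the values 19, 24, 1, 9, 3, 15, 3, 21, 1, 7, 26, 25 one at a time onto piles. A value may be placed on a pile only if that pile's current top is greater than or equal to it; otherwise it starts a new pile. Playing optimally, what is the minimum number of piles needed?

5

The minimum number of non-increasing subsequences covering a sequence equals the length of its longest strictly increasing subsequence.
LIS length is 5 (e.g. 1, 9, 15, 21, 26), so 5 piles are needed.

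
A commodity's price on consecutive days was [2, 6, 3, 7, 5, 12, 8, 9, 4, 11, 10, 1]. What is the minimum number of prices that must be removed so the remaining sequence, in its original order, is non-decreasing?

Fewest deletions = n − (longest non-decreasing subsequence).
Patience tails:
2 → extends → [2]
6 → extends → [2, 6]
3 → replaces 6 → [2, 3]
7 → extends → [2, 3, 7]
5 → replaces 7 → [2, 3, 5]
12 → extends → [2, 3, 5, 12]
8 → replaces 12 → [2, 3, 5, 8]
9 → extends → [2, 3, 5, 8, 9]
4 → replaces 5 → [2, 3, 4, 8, 9]
11 → extends → [2, 3, 4, 8, 9, 11]
10 → replaces 11 → [2, 3, 4, 8, 9, 10]
1 → replaces 2 → [1, 3, 4, 8, 9, 10]
Longest non-decreasing subsequence has length 6, so deletions = 12 − 6 = 6.

6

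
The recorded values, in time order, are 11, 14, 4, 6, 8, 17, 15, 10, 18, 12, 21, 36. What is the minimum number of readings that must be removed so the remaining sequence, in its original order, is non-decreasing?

Fewest deletions = n − (longest non-decreasing subsequence).
i:      1  2  3  4  5  6  7  8  9 10 11 12
a[i]:  11 14  4  6  8 17 15 10 18 12 21 36
dp:     1  2  1  2  3  4  4  4  5  5  6  7
max dp = 7, so deletions = 12 − 7 = 5.

5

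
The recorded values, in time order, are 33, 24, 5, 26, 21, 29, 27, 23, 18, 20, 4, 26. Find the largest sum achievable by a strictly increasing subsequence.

Let S[i] be the best sum of a strictly increasing subsequence ending at i:
i:      1  2  3  4  5  6  7  8  9 10 11 12
a[i]:  33 24  5 26 21 29 27 23 18 20  4 26
S:     33 24  5 50 26 79 77 49 23 43  4 75
Maximum is 79 (e.g. 24 + 26 + 29).

79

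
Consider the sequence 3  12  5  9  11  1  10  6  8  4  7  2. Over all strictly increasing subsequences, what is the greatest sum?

Let S[i] be the best sum of a strictly increasing subsequence ending at i:
i:      1  2  3  4  5  6  7  8  9 10 11 12
a[i]:   3 12  5  9 11  1 10  6  8  4  7  2
S:      3 15  8 17 28  1 27 14 22  7 21  3
Maximum is 28 (e.g. 3 + 5 + 9 + 11).

28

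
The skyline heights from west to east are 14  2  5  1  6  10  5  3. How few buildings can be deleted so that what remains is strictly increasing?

Fewest deletions = n − (longest strictly increasing subsequence).
Patience tails:
14 → extends → [14]
2 → replaces 14 → [2]
5 → extends → [2, 5]
1 → replaces 2 → [1, 5]
6 → extends → [1, 5, 6]
10 → extends → [1, 5, 6, 10]
5 → already a tail → [1, 5, 6, 10]
3 → replaces 5 → [1, 3, 6, 10]
Longest strictly increasing subsequence has length 4, so deletions = 8 − 4 = 4.

4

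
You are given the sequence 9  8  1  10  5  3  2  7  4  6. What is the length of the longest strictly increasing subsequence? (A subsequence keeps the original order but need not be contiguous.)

4

Let dp[i] be the length of the longest such subsequence ending at index i:
i:      1  2  3  4  5  6  7  8  9 10
a[i]:   9  8  1 10  5  3  2  7  4  6
dp:     1  1  1  2  2  2  2  3  3  4
Maximum dp value is 4.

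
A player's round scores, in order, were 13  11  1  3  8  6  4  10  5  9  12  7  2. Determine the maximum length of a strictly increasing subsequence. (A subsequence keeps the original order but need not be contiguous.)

6

Let dp[i] be the length of the longest such subsequence ending at index i:
i:      1  2  3  4  5  6  7  8  9 10 11 12 13
a[i]:  13 11  1  3  8  6  4 10  5  9 12  7  2
dp:     1  1  1  2  3  3  3  4  4  5  6  5  2
Maximum dp value is 6.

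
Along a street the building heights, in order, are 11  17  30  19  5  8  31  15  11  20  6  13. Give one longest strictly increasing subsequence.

Patience tails give the LIS length; then backtrack through the dp parents:
11 → extends → [11]
17 → extends → [11, 17]
30 → extends → [11, 17, 30]
19 → replaces 30 → [11, 17, 19]
5 → replaces 11 → [5, 17, 19]
8 → replaces 17 → [5, 8, 19]
31 → extends → [5, 8, 19, 31]
15 → replaces 19 → [5, 8, 15, 31]
11 → replaces 15 → [5, 8, 11, 31]
20 → replaces 31 → [5, 8, 11, 20]
6 → replaces 8 → [5, 6, 11, 20]
13 → replaces 20 → [5, 6, 11, 13]
Length 4; one witness is 11, 17, 30, 31.

11, 17, 30, 31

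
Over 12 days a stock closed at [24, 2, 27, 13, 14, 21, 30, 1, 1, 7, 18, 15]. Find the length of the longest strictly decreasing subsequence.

Negate each value so 'decreasing' becomes 'increasing', then run patience tails on the negated sequence:
-24 → extends → [-24]
-2 → extends → [-24, -2]
-27 → replaces -24 → [-27, -2]
-13 → replaces -2 → [-27, -13]
-14 → replaces -13 → [-27, -14]
-21 → replaces -14 → [-27, -21]
-30 → replaces -27 → [-30, -21]
-1 → extends → [-30, -21, -1]
-1 → already a tail → [-30, -21, -1]
-7 → replaces -1 → [-30, -21, -7]
-18 → replaces -7 → [-30, -21, -18]
-15 → extends → [-30, -21, -18, -15]
Four tails, so the longest strictly decreasing subsequence of the original has length 4.

4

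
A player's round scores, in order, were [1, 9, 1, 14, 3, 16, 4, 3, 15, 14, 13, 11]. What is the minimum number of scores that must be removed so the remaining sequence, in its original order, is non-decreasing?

Fewest deletions = n − (longest non-decreasing subsequence).
Patience tails:
1 → extends → [1]
9 → extends → [1, 9]
1 → replaces 9 → [1, 1]
14 → extends → [1, 1, 14]
3 → replaces 14 → [1, 1, 3]
16 → extends → [1, 1, 3, 16]
4 → replaces 16 → [1, 1, 3, 4]
3 → replaces 4 → [1, 1, 3, 3]
15 → extends → [1, 1, 3, 3, 15]
14 → replaces 15 → [1, 1, 3, 3, 14]
13 → replaces 14 → [1, 1, 3, 3, 13]
11 → replaces 13 → [1, 1, 3, 3, 11]
Longest non-decreasing subsequence has length 5, so deletions = 12 − 5 = 7.

7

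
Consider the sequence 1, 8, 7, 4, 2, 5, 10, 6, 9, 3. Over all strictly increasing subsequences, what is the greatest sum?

25

Let S[i] be the best sum of a strictly increasing subsequence ending at i:
i:      1  2  3  4  5  6  7  8  9 10
a[i]:   1  8  7  4  2  5 10  6  9  3
S:      1  9  8  5  3 10 20 16 25  6
Maximum is 25 (e.g. 1 + 4 + 5 + 6 + 9).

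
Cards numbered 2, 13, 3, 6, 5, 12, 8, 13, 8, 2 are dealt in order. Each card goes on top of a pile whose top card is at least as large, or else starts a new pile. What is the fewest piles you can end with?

Place each on the leftmost legal pile:
2 → new pile 1 (tops now [2])
13 → new pile 2 (tops now [2, 13])
3 → pile 2 (tops now [2, 3])
6 → new pile 3 (tops now [2, 3, 6])
5 → pile 3 (tops now [2, 3, 5])
12 → new pile 4 (tops now [2, 3, 5, 12])
8 → pile 4 (tops now [2, 3, 5, 8])
13 → new pile 5 (tops now [2, 3, 5, 8, 13])
8 → pile 4 (tops now [2, 3, 5, 8, 13])
2 → pile 1 (tops now [2, 3, 5, 8, 13])
Five piles.

5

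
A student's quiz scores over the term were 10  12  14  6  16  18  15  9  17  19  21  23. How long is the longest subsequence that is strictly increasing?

Let dp[i] be the length of the longest such subsequence ending at index i:
i:      1  2  3  4  5  6  7  8  9 10 11 12
a[i]:  10 12 14  6 16 18 15  9 17 19 21 23
dp:     1  2  3  1  4  5  4  2  5  6  7  8
Maximum dp value is 8.

8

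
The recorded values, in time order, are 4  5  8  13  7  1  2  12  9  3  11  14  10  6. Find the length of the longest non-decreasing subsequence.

Let dp[i] be the length of the longest such subsequence ending at index i:
i:      1  2  3  4  5  6  7  8  9 10 11 12 13 14
a[i]:   4  5  8 13  7  1  2 12  9  3 11 14 10  6
dp:     1  2  3  4  3  1  2  4  4  3  5  6  5  4
Maximum dp value is 6.

6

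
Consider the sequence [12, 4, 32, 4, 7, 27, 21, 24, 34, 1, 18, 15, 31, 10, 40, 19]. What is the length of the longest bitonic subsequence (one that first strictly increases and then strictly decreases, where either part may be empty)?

8

inc[i] = longest strictly increasing subsequence ending at i; dec[i] = longest strictly decreasing subsequence starting at i:
i:      1  2  3  4  5  6  7  8  9 10 11 12 13 14 15 16
a[i]:  12  4 32  4  7 27 21 24 34  1 18 15 31 10 40 19
inc:    1  1  2  1  2  3  3  4  5  1  3  3  5  3  6  4
dec:    3  2  6  2  2  5  4  4  4  1  3  2  2  1  2  1
Best peak at i=9 (value 34): inc=5, dec=4, length 5+4−1 = 8.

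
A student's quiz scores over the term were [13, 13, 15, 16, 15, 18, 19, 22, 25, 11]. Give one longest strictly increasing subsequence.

13, 15, 16, 18, 19, 22, 25

Patience tails give the LIS length; then backtrack through the dp parents:
13 → extends → [13]
13 → already a tail → [13]
15 → extends → [13, 15]
16 → extends → [13, 15, 16]
15 → already a tail → [13, 15, 16]
18 → extends → [13, 15, 16, 18]
19 → extends → [13, 15, 16, 18, 19]
22 → extends → [13, 15, 16, 18, 19, 22]
25 → extends → [13, 15, 16, 18, 19, 22, 25]
11 → replaces 13 → [11, 15, 16, 18, 19, 22, 25]
Length 7; one witness is 13, 15, 16, 18, 19, 22, 25.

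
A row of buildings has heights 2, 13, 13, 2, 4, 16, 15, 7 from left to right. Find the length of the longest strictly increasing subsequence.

3

Let dp[i] be the length of the longest such subsequence ending at index i:
i:      1  2  3  4  5  6  7  8
a[i]:   2 13 13  2  4 16 15  7
dp:     1  2  2  1  2  3  3  3
Maximum dp value is 3.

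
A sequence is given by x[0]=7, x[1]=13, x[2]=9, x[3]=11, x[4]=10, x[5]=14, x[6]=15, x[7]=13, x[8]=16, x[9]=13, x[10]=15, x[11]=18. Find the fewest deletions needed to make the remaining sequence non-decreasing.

Fewest deletions = n − (longest non-decreasing subsequence).
i:      0  1  2  3  4  5  6  7  8  9 10 11
x[i]:   7 13  9 11 10 14 15 13 16 13 15 18
dp:     1  2  2  3  3  4  5  4  6  5  6  7
max dp = 7, so deletions = 12 − 7 = 5.

5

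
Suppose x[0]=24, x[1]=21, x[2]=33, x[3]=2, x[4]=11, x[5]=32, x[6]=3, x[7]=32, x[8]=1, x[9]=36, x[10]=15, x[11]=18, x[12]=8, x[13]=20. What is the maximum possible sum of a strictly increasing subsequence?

93

Let S[i] be the best sum of a strictly increasing subsequence ending at i:
i:      0  1  2  3  4  5  6  7  8  9 10 11 12 13
x[i]:  24 21 33  2 11 32  3 32  1 36 15 18  8 20
S:     24 21 57  2 13 56  5 56  1 93 28 46 13 66
Maximum is 93 (e.g. 24 + 33 + 36).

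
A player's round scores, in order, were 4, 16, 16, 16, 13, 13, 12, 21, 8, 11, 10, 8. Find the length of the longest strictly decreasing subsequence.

6

Negate each value so 'decreasing' becomes 'increasing', then run patience tails on the negated sequence:
-4 → extends → [-4]
-16 → replaces -4 → [-16]
-16 → already a tail → [-16]
-16 → already a tail → [-16]
-13 → extends → [-16, -13]
-13 → already a tail → [-16, -13]
-12 → extends → [-16, -13, -12]
-21 → replaces -16 → [-21, -13, -12]
-8 → extends → [-21, -13, -12, -8]
-11 → replaces -8 → [-21, -13, -12, -11]
-10 → extends → [-21, -13, -12, -11, -10]
-8 → extends → [-21, -13, -12, -11, -10, -8]
Six tails, so the longest strictly decreasing subsequence of the original has length 6.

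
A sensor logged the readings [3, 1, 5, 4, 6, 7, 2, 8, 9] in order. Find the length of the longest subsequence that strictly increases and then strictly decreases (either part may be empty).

6

inc[i] = longest strictly increasing subsequence ending at i; dec[i] = longest strictly decreasing subsequence starting at i:
i:     1 2 3 4 5 6 7 8 9
a[i]:  3 1 5 4 6 7 2 8 9
inc:   1 1 2 2 3 4 2 5 6
dec:   2 1 3 2 2 2 1 1 1
Best peak at i=9 (value 9): inc=6, dec=1, length 6+1−1 = 6.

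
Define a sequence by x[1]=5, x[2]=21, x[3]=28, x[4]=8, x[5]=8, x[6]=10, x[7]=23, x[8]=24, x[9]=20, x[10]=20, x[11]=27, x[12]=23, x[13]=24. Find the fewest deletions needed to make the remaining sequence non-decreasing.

5

Fewest deletions = n − (longest non-decreasing subsequence).
Patience tails:
5 → extends → [5]
21 → extends → [5, 21]
28 → extends → [5, 21, 28]
8 → replaces 21 → [5, 8, 28]
8 → replaces 28 → [5, 8, 8]
10 → extends → [5, 8, 8, 10]
23 → extends → [5, 8, 8, 10, 23]
24 → extends → [5, 8, 8, 10, 23, 24]
20 → replaces 23 → [5, 8, 8, 10, 20, 24]
20 → replaces 24 → [5, 8, 8, 10, 20, 20]
27 → extends → [5, 8, 8, 10, 20, 20, 27]
23 → replaces 27 → [5, 8, 8, 10, 20, 20, 23]
24 → extends → [5, 8, 8, 10, 20, 20, 23, 24]
Longest non-decreasing subsequence has length 8, so deletions = 13 − 8 = 5.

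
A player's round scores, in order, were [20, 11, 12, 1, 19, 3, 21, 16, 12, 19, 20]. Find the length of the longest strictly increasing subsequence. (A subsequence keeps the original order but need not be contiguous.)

Let dp[i] be the length of the longest such subsequence ending at index i:
i:      1  2  3  4  5  6  7  8  9 10 11
a[i]:  20 11 12  1 19  3 21 16 12 19 20
dp:     1  1  2  1  3  2  4  3  3  4  5
Maximum dp value is 5.

5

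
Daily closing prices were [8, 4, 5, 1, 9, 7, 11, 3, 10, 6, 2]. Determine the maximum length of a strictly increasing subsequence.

4

Track the smallest tail for each achievable length (strict):
8 → extends → [8]
4 → replaces 8 → [4]
5 → extends → [4, 5]
1 → replaces 4 → [1, 5]
9 → extends → [1, 5, 9]
7 → replaces 9 → [1, 5, 7]
11 → extends → [1, 5, 7, 11]
3 → replaces 5 → [1, 3, 7, 11]
10 → replaces 11 → [1, 3, 7, 10]
6 → replaces 7 → [1, 3, 6, 10]
2 → replaces 3 → [1, 2, 6, 10]
Four tails, so the longest strictly increasing subsequence has length 4 (e.g. 4, 5, 9, 11).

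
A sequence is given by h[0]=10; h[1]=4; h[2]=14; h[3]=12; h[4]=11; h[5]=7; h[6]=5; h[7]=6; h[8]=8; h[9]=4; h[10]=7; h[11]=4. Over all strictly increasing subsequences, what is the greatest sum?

24

Let S[i] be the best sum of a strictly increasing subsequence ending at i:
i:      0  1  2  3  4  5  6  7  8  9 10 11
h[i]:  10  4 14 12 11  7  5  6  8  4  7  4
S:     10  4 24 22 21 11  9 15 23  4 22  4
Maximum is 24 (e.g. 10 + 14).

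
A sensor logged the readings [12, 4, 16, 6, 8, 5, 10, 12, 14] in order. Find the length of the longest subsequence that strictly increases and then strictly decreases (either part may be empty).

inc[i] = longest strictly increasing subsequence ending at i; dec[i] = longest strictly decreasing subsequence starting at i:
i:      1  2  3  4  5  6  7  8  9
a[i]:  12  4 16  6  8  5 10 12 14
inc:    1  1  2  2  3  2  4  5  6
dec:    3  1  3  2  2  1  1  1  1
Best peak at i=9 (value 14): inc=6, dec=1, length 6+1−1 = 6.

6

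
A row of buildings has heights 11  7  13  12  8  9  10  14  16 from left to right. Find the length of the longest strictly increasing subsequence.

Let dp[i] be the length of the longest such subsequence ending at index i:
i:      1  2  3  4  5  6  7  8  9
a[i]:  11  7 13 12  8  9 10 14 16
dp:     1  1  2  2  2  3  4  5  6
Maximum dp value is 6.

6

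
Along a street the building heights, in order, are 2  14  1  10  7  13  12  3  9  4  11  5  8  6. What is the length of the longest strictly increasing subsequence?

5

Track the smallest tail for each achievable length (strict):
2 → extends → [2]
14 → extends → [2, 14]
1 → replaces 2 → [1, 14]
10 → replaces 14 → [1, 10]
7 → replaces 10 → [1, 7]
13 → extends → [1, 7, 13]
12 → replaces 13 → [1, 7, 12]
3 → replaces 7 → [1, 3, 12]
9 → replaces 12 → [1, 3, 9]
4 → replaces 9 → [1, 3, 4]
11 → extends → [1, 3, 4, 11]
5 → replaces 11 → [1, 3, 4, 5]
8 → extends → [1, 3, 4, 5, 8]
6 → replaces 8 → [1, 3, 4, 5, 6]
Five tails, so the longest strictly increasing subsequence has length 5 (e.g. 2, 3, 4, 5, 8).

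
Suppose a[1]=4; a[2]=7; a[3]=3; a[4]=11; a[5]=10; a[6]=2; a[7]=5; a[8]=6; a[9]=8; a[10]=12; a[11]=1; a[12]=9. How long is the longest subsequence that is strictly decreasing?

4

Negate each value so 'decreasing' becomes 'increasing', then run patience tails on the negated sequence:
-4 → extends → [-4]
-7 → replaces -4 → [-7]
-3 → extends → [-7, -3]
-11 → replaces -7 → [-11, -3]
-10 → replaces -3 → [-11, -10]
-2 → extends → [-11, -10, -2]
-5 → replaces -2 → [-11, -10, -5]
-6 → replaces -5 → [-11, -10, -6]
-8 → replaces -6 → [-11, -10, -8]
-12 → replaces -11 → [-12, -10, -8]
-1 → extends → [-12, -10, -8, -1]
-9 → replaces -8 → [-12, -10, -9, -1]
Four tails, so the longest strictly decreasing subsequence of the original has length 4.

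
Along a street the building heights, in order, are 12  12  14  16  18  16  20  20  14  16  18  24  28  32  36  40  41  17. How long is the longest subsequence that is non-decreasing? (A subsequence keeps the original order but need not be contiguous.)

13

Track the smallest tail for each achievable length (allowing ties):
12 → extends → [12]
12 → extends → [12, 12]
14 → extends → [12, 12, 14]
16 → extends → [12, 12, 14, 16]
18 → extends → [12, 12, 14, 16, 18]
16 → replaces 18 → [12, 12, 14, 16, 16]
20 → extends → [12, 12, 14, 16, 16, 20]
20 → extends → [12, 12, 14, 16, 16, 20, 20]
14 → replaces 16 → [12, 12, 14, 14, 16, 20, 20]
16 → replaces 20 → [12, 12, 14, 14, 16, 16, 20]
18 → replaces 20 → [12, 12, 14, 14, 16, 16, 18]
24 → extends → [12, 12, 14, 14, 16, 16, 18, 24]
28 → extends → [12, 12, 14, 14, 16, 16, 18, 24, 28]
32 → extends → [12, 12, 14, 14, 16, 16, 18, 24, 28, 32]
36 → extends → [12, 12, 14, 14, 16, 16, 18, 24, 28, 32, 36]
40 → extends → [12, 12, 14, 14, 16, 16, 18, 24, 28, 32, 36, 40]
41 → extends → [12, 12, 14, 14, 16, 16, 18, 24, 28, 32, 36, 40, 41]
17 → replaces 18 → [12, 12, 14, 14, 16, 16, 17, 24, 28, 32, 36, 40, 41]
Thirteen tails, so the longest non-decreasing subsequence has length 13 (e.g. 12, 12, 14, 16, 18, 20, 20, 24, 28, 32, 36, 40, 41).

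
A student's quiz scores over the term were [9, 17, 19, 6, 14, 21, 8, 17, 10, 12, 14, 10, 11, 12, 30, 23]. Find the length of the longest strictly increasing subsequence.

6

Let dp[i] be the length of the longest such subsequence ending at index i:
i:      1  2  3  4  5  6  7  8  9 10 11 12 13 14 15 16
a[i]:   9 17 19  6 14 21  8 17 10 12 14 10 11 12 30 23
dp:     1  2  3  1  2  4  2  3  3  4  5  3  4  5  6  6
Maximum dp value is 6.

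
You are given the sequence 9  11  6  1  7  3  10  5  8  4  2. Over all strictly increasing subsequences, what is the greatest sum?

23

Let S[i] be the best sum of a strictly increasing subsequence ending at i:
i:      1  2  3  4  5  6  7  8  9 10 11
a[i]:   9 11  6  1  7  3 10  5  8  4  2
S:      9 20  6  1 13  4 23  9 21  8  3
Maximum is 23 (e.g. 6 + 7 + 10).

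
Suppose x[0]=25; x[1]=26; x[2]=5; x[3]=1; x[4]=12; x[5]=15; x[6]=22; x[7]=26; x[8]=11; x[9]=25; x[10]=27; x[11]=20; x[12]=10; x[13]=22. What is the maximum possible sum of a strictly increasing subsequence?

107

Let S[i] be the best sum of a strictly increasing subsequence ending at i:
i:       0   1   2   3   4   5   6   7   8   9  10  11  12  13
x[i]:   25  26   5   1  12  15  22  26  11  25  27  20  10  22
S:      25  51   5   1  17  32  54  80  16  79 107  52  15  74
Maximum is 107 (e.g. 5 + 12 + 15 + 22 + 26 + 27).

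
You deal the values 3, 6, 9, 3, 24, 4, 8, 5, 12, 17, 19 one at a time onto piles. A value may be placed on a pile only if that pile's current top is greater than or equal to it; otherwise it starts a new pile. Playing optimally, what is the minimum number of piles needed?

Place each on the leftmost legal pile:
3 → new pile 1 (tops now [3])
6 → new pile 2 (tops now [3, 6])
9 → new pile 3 (tops now [3, 6, 9])
3 → pile 1 (tops now [3, 6, 9])
24 → new pile 4 (tops now [3, 6, 9, 24])
4 → pile 2 (tops now [3, 4, 9, 24])
8 → pile 3 (tops now [3, 4, 8, 24])
5 → pile 3 (tops now [3, 4, 5, 24])
12 → pile 4 (tops now [3, 4, 5, 12])
17 → new pile 5 (tops now [3, 4, 5, 12, 17])
19 → new pile 6 (tops now [3, 4, 5, 12, 17, 19])
Six piles.

6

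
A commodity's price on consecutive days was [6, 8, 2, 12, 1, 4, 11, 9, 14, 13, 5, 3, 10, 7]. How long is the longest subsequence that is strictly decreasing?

5

Negate each value so 'decreasing' becomes 'increasing', then run patience tails on the negated sequence:
-6 → extends → [-6]
-8 → replaces -6 → [-8]
-2 → extends → [-8, -2]
-12 → replaces -8 → [-12, -2]
-1 → extends → [-12, -2, -1]
-4 → replaces -2 → [-12, -4, -1]
-11 → replaces -4 → [-12, -11, -1]
-9 → replaces -1 → [-12, -11, -9]
-14 → replaces -12 → [-14, -11, -9]
-13 → replaces -11 → [-14, -13, -9]
-5 → extends → [-14, -13, -9, -5]
-3 → extends → [-14, -13, -9, -5, -3]
-10 → replaces -9 → [-14, -13, -10, -5, -3]
-7 → replaces -5 → [-14, -13, -10, -7, -3]
Five tails, so the longest strictly decreasing subsequence of the original has length 5.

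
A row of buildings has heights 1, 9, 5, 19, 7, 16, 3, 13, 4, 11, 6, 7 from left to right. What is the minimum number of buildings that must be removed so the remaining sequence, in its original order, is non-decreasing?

Fewest deletions = n − (longest non-decreasing subsequence).
i:      1  2  3  4  5  6  7  8  9 10 11 12
a[i]:   1  9  5 19  7 16  3 13  4 11  6  7
dp:     1  2  2  3  3  4  2  4  3  4  4  5
max dp = 5, so deletions = 12 − 5 = 7.

7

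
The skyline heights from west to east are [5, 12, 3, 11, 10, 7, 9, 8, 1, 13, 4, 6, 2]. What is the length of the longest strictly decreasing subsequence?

Negate each value so 'decreasing' becomes 'increasing', then run patience tails on the negated sequence:
-5 → extends → [-5]
-12 → replaces -5 → [-12]
-3 → extends → [-12, -3]
-11 → replaces -3 → [-12, -11]
-10 → extends → [-12, -11, -10]
-7 → extends → [-12, -11, -10, -7]
-9 → replaces -7 → [-12, -11, -10, -9]
-8 → extends → [-12, -11, -10, -9, -8]
-1 → extends → [-12, -11, -10, -9, -8, -1]
-13 → replaces -12 → [-13, -11, -10, -9, -8, -1]
-4 → replaces -1 → [-13, -11, -10, -9, -8, -4]
-6 → replaces -4 → [-13, -11, -10, -9, -8, -6]
-2 → extends → [-13, -11, -10, -9, -8, -6, -2]
Seven tails, so the longest strictly decreasing subsequence of the original has length 7.

7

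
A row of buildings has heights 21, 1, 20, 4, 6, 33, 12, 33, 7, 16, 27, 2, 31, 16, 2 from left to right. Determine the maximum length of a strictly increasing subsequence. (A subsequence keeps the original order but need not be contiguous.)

7

Let dp[i] be the length of the longest such subsequence ending at index i:
i:      1  2  3  4  5  6  7  8  9 10 11 12 13 14 15
a[i]:  21  1 20  4  6 33 12 33  7 16 27  2 31 16  2
dp:     1  1  2  2  3  4  4  5  4  5  6  2  7  5  2
Maximum dp value is 7.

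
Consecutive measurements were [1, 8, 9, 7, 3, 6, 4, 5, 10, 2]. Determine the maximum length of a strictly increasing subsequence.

5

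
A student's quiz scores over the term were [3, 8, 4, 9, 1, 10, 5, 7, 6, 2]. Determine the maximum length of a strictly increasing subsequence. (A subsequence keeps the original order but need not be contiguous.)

4

Track the smallest tail for each achievable length (strict):
3 → extends → [3]
8 → extends → [3, 8]
4 → replaces 8 → [3, 4]
9 → extends → [3, 4, 9]
1 → replaces 3 → [1, 4, 9]
10 → extends → [1, 4, 9, 10]
5 → replaces 9 → [1, 4, 5, 10]
7 → replaces 10 → [1, 4, 5, 7]
6 → replaces 7 → [1, 4, 5, 6]
2 → replaces 4 → [1, 2, 5, 6]
Four tails, so the longest strictly increasing subsequence has length 4 (e.g. 3, 8, 9, 10).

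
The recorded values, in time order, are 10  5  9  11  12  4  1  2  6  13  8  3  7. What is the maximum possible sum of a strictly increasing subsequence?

50

Let S[i] be the best sum of a strictly increasing subsequence ending at i:
i:      1  2  3  4  5  6  7  8  9 10 11 12 13
a[i]:  10  5  9 11 12  4  1  2  6 13  8  3  7
S:     10  5 14 25 37  4  1  3 11 50 19  6 18
Maximum is 50 (e.g. 5 + 9 + 11 + 12 + 13).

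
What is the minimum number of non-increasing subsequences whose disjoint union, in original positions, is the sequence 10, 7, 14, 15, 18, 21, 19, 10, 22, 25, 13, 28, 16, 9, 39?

9

Place each on the leftmost legal pile:
10 → new pile 1 (tops now [10])
7 → pile 1 (tops now [7])
14 → new pile 2 (tops now [7, 14])
15 → new pile 3 (tops now [7, 14, 15])
18 → new pile 4 (tops now [7, 14, 15, 18])
21 → new pile 5 (tops now [7, 14, 15, 18, 21])
19 → pile 5 (tops now [7, 14, 15, 18, 19])
10 → pile 2 (tops now [7, 10, 15, 18, 19])
22 → new pile 6 (tops now [7, 10, 15, 18, 19, 22])
25 → new pile 7 (tops now [7, 10, 15, 18, 19, 22, 25])
13 → pile 3 (tops now [7, 10, 13, 18, 19, 22, 25])
28 → new pile 8 (tops now [7, 10, 13, 18, 19, 22, 25, 28])
16 → pile 4 (tops now [7, 10, 13, 16, 19, 22, 25, 28])
9 → pile 2 (tops now [7, 9, 13, 16, 19, 22, 25, 28])
39 → new pile 9 (tops now [7, 9, 13, 16, 19, 22, 25, 28, 39])
Nine piles.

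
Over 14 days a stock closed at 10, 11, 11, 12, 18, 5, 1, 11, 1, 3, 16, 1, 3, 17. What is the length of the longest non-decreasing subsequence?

6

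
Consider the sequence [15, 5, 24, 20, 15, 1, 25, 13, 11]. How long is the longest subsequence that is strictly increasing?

Track the smallest tail for each achievable length (strict):
15 → extends → [15]
5 → replaces 15 → [5]
24 → extends → [5, 24]
20 → replaces 24 → [5, 20]
15 → replaces 20 → [5, 15]
1 → replaces 5 → [1, 15]
25 → extends → [1, 15, 25]
13 → replaces 15 → [1, 13, 25]
11 → replaces 13 → [1, 11, 25]
Three tails, so the longest strictly increasing subsequence has length 3 (e.g. 15, 24, 25).

3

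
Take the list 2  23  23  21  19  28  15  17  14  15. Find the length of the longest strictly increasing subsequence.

3

Track the smallest tail for each achievable length (strict):
2 → extends → [2]
23 → extends → [2, 23]
23 → already a tail → [2, 23]
21 → replaces 23 → [2, 21]
19 → replaces 21 → [2, 19]
28 → extends → [2, 19, 28]
15 → replaces 19 → [2, 15, 28]
17 → replaces 28 → [2, 15, 17]
14 → replaces 15 → [2, 14, 17]
15 → replaces 17 → [2, 14, 15]
Three tails, so the longest strictly increasing subsequence has length 3 (e.g. 2, 23, 28).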